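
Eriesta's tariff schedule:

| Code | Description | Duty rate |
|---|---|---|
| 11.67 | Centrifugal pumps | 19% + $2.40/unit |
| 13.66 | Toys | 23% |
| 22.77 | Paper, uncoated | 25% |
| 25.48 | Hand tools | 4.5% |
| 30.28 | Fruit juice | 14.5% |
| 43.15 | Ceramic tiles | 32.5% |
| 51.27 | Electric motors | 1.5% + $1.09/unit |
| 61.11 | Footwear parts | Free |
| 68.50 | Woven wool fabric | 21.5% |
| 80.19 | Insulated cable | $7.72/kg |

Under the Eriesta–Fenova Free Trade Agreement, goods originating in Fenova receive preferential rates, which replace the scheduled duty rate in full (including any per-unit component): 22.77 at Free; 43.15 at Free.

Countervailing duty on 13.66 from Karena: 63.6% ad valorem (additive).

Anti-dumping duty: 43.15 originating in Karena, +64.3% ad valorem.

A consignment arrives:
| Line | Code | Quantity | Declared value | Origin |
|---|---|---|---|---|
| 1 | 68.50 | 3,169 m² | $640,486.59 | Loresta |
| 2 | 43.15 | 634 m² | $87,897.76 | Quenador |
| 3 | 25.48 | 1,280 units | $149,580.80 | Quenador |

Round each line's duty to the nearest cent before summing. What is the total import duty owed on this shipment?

$173,002.53

Line 1 (68.50, Loresta, 3,169 m², $640,486.59):
Base rate for 68.50 is 21.5%.
Duty = $640,486.59 × 21.5% = $137,704.62.
Line 2 (43.15, Quenador, 634 m², $87,897.76):
Base rate for 43.15 is 32.5%.
43.15 has an FTA preferential rate, but origin Quenador is not Fenova; base rate stands.
The additional-duty order on 43.15 targets Karena, not Quenador; it does not apply.
Duty = $87,897.76 × 32.5% = $28,566.77.
Line 3 (25.48, Quenador, 1,280 units, $149,580.80):
Base rate for 25.48 is 4.5%.
Duty = $149,580.80 × 4.5% = $6,731.14.
Total = $137,704.62 + $28,566.77 + $6,731.14 = $173,002.53.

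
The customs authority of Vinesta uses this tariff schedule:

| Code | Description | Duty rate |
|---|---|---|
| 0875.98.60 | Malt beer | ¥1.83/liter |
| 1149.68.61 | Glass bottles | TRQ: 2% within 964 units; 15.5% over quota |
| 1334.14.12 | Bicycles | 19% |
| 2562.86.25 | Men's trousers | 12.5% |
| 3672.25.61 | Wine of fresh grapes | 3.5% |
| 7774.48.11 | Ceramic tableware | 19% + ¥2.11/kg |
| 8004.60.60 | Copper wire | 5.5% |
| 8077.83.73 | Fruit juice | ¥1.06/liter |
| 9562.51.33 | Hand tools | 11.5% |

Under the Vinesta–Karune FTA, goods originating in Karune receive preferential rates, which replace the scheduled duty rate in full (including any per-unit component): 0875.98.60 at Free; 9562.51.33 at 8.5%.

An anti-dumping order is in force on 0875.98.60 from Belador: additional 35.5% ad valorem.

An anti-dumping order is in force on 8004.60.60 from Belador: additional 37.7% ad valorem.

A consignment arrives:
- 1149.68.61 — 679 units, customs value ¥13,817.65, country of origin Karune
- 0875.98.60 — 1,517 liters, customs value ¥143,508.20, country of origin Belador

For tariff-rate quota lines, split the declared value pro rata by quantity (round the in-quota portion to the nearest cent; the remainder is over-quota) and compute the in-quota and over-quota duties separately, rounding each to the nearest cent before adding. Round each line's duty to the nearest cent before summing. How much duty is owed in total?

Line 1 (1149.68.61, Karune, 679 units, ¥13,817.65):
Code 1149.68.61 is under a tariff-rate quota (threshold 964 units). Quantity 679 units is within the quota, so the in-quota rate 2% applies to the full value.
Duty = ¥13,817.65 × 2% = ¥276.35.
Line 2 (0875.98.60, Belador, 1,517 liters, ¥143,508.20):
Base rate for 0875.98.60 is ¥1.83/liter.
0875.98.60 has an FTA preferential rate, but origin Belador is not Karune; base rate stands.
Additional duty on 0875.98.60 from Belador: +35.5% ad valorem. Applied ad valorem rate = 35.5%.
Duty = ¥143,508.20 × 35.5% + 1,517 × ¥1.83 = ¥53,721.52.
Total = ¥276.35 + ¥53,721.52 = ¥53,997.87.

¥53,997.87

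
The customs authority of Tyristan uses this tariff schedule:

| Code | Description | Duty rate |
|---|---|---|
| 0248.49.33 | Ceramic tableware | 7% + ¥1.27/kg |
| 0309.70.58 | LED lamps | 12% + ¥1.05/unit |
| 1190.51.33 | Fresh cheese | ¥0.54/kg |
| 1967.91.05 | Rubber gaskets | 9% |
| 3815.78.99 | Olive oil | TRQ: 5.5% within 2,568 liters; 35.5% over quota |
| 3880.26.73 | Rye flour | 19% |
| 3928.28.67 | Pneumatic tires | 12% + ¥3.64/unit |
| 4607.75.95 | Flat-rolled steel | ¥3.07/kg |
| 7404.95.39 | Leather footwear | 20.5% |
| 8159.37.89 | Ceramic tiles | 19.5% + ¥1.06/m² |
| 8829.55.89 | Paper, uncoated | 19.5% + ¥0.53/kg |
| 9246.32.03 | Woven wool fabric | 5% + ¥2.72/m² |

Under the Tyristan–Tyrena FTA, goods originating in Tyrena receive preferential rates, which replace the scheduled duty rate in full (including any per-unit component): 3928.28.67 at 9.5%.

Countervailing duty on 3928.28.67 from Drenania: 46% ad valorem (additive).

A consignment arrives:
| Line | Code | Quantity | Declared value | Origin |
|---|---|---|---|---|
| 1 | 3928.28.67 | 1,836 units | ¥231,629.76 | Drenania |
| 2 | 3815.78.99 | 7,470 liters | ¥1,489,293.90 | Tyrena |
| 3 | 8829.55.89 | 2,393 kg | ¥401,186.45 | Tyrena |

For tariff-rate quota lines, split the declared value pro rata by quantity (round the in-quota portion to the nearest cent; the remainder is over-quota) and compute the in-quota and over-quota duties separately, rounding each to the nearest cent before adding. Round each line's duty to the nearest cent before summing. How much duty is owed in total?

Line 1 (3928.28.67, Drenania, 1,836 units, ¥231,629.76):
Base rate for 3928.28.67 is 12% + ¥3.64/unit.
3928.28.67 has an FTA preferential rate, but origin Drenania is not Tyrena; base rate stands.
Additional duty on 3928.28.67 from Drenania: +46%. Applied ad valorem rate: 12% + 46% = 58%.
Duty = ¥231,629.76 × 58% + 1,836 × ¥3.64 = ¥141,028.30.
Line 2 (3815.78.99, Tyrena, 7,470 liters, ¥1,489,293.90):
Code 3815.78.99 is under a tariff-rate quota (threshold 2,568 liters). In-quota: 2,568 liters at 5.5%; over-quota: 4,902 liters at 35.5%.
Pro-rata value split: in-quota = ¥1,489,293.90 × 2,568/7,470 = ¥511,982.16; over-quota = ¥1,489,293.90 − ¥511,982.16 = ¥977,311.74.
In-quota duty = ¥511,982.16 × 5.5% = ¥28,159.02. Over-quota duty = ¥977,311.74 × 35.5% = ¥346,945.67.
Line duty = ¥28,159.02 + ¥346,945.67 = ¥375,104.69.
Line 3 (8829.55.89, Tyrena, 2,393 kg, ¥401,186.45):
Base rate for 8829.55.89 is 19.5% + ¥0.53/kg.
Origin Tyrena is the FTA partner but 8829.55.89 is not on the preference list; base rate stands.
Duty = ¥401,186.45 × 19.5% + 2,393 × ¥0.53 = ¥79,499.65.
Total = ¥141,028.30 + ¥375,104.69 + ¥79,499.65 = ¥595,632.64.

¥595,632.64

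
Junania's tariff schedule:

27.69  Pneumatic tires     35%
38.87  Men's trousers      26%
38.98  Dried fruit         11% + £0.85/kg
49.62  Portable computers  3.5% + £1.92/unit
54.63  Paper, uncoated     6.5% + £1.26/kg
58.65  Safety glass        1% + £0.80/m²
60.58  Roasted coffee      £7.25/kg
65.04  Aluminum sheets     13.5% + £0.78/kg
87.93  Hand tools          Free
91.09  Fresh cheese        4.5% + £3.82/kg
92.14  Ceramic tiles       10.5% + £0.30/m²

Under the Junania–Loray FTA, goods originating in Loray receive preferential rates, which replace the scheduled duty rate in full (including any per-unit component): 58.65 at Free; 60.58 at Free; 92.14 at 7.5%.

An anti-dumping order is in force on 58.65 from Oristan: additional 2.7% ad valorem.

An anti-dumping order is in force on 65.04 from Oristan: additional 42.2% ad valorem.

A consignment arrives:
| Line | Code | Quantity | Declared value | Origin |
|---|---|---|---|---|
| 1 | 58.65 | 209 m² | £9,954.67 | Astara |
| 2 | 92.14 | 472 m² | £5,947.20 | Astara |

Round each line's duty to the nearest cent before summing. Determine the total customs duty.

£1,032.81

Line 1 (58.65, Astara, 209 m², £9,954.67):
Base rate for 58.65 is 1% + £0.80/m².
58.65 has an FTA preferential rate, but origin Astara is not Loray; base rate stands.
The additional-duty order on 58.65 targets Oristan, not Astara; it does not apply.
Duty = £9,954.67 × 1% + 209 × £0.80 = £266.75.
Line 2 (92.14, Astara, 472 m², £5,947.20):
Base rate for 92.14 is 10.5% + £0.30/m².
92.14 has an FTA preferential rate, but origin Astara is not Loray; base rate stands.
Duty = £5,947.20 × 10.5% + 472 × £0.30 = £766.06.
Total = £266.75 + £766.06 = £1,032.81.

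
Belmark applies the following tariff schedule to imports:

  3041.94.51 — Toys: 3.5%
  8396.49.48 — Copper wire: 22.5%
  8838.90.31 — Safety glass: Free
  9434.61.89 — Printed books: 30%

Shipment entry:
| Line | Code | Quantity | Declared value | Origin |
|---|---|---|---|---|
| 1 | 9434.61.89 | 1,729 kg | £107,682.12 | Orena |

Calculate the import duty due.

Line 1 (9434.61.89, Orena, 1,729 kg, £107,682.12):
Base rate for 9434.61.89 is 30%.
Duty = £107,682.12 × 30% = £32,304.64.

£32,304.64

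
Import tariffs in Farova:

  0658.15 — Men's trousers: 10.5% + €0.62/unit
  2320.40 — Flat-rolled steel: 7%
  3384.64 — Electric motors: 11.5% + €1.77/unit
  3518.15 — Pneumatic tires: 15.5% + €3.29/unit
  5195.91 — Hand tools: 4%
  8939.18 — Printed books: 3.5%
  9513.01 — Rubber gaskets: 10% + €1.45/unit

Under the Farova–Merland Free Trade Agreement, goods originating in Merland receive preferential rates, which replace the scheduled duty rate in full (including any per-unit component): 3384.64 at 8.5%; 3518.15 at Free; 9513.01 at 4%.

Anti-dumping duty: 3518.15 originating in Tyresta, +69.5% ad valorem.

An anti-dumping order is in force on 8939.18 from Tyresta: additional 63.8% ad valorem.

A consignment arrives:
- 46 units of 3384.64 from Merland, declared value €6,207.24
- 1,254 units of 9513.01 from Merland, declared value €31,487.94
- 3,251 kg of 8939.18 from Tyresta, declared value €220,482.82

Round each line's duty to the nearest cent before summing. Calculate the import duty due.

€150,172.08

Line 1 (3384.64, Merland, 46 units, €6,207.24):
Base rate for 3384.64 is 11.5% + €1.77/unit.
Origin Merland qualifies under the Farova–Merland agreement and 3384.64 is covered: preferential rate 8.5% applies instead.
Duty = €6,207.24 × 8.5% = €527.62.
Line 2 (9513.01, Merland, 1,254 units, €31,487.94):
Base rate for 9513.01 is 10% + €1.45/unit.
Origin Merland qualifies under the Farova–Merland agreement and 9513.01 is covered: preferential rate 4% applies instead.
Duty = €31,487.94 × 4% = €1,259.52.
Line 3 (8939.18, Tyresta, 3,251 kg, €220,482.82):
Base rate for 8939.18 is 3.5%.
Additional duty on 8939.18 from Tyresta: +63.8%. Applied ad valorem rate: 3.5% + 63.8% = 67.3%.
Duty = €220,482.82 × 67.3% = €148,384.94.
Total = €527.62 + €1,259.52 + €148,384.94 = €150,172.08.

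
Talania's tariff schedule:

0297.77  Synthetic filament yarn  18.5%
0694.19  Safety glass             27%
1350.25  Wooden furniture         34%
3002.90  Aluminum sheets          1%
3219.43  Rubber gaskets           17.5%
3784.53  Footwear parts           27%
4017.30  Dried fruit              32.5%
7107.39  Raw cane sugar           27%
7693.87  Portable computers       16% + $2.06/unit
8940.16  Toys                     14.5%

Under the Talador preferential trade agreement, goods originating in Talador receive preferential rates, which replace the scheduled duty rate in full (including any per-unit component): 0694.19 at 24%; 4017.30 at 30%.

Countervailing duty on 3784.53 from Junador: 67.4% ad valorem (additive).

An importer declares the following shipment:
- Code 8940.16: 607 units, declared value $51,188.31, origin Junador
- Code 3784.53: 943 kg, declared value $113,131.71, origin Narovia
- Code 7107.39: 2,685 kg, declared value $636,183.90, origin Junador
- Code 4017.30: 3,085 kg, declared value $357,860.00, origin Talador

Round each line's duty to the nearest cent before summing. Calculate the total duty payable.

$317,095.51

Line 1 (8940.16, Junador, 607 units, $51,188.31):
Base rate for 8940.16 is 14.5%.
Duty = $51,188.31 × 14.5% = $7,422.30.
Line 2 (3784.53, Narovia, 943 kg, $113,131.71):
Base rate for 3784.53 is 27%.
The additional-duty order on 3784.53 targets Junador, not Narovia; it does not apply.
Duty = $113,131.71 × 27% = $30,545.56.
Line 3 (7107.39, Junador, 2,685 kg, $636,183.90):
Base rate for 7107.39 is 27%.
Duty = $636,183.90 × 27% = $171,769.65.
Line 4 (4017.30, Talador, 3,085 kg, $357,860.00):
Base rate for 4017.30 is 32.5%.
Origin Talador qualifies under the Talania–Talador agreement and 4017.30 is covered: preferential rate 30% applies instead.
Duty = $357,860.00 × 30% = $107,358.00.
Total = $7,422.30 + $30,545.56 + $171,769.65 + $107,358.00 = $317,095.51.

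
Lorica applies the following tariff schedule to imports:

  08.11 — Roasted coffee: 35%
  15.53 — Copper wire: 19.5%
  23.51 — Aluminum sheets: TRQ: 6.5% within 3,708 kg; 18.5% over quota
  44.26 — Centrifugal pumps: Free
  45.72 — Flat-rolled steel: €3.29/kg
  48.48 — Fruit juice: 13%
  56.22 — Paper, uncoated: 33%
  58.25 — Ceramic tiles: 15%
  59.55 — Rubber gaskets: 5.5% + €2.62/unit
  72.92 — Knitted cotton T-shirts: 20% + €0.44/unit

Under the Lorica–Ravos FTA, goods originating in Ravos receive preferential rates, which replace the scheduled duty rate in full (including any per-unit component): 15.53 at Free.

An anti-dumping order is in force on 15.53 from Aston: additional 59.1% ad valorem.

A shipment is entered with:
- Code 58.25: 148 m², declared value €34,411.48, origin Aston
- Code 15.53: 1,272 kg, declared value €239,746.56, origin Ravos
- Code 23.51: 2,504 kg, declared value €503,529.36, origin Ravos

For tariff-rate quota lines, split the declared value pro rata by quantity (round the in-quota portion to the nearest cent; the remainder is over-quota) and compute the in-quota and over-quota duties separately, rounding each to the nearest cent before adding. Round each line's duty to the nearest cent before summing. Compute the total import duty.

Line 1 (58.25, Aston, 148 m², €34,411.48):
Base rate for 58.25 is 15%.
Duty = €34,411.48 × 15% = €5,161.72.
Line 2 (15.53, Ravos, 1,272 kg, €239,746.56):
Base rate for 15.53 is 19.5%.
Origin Ravos qualifies under the Lorica–Ravos agreement and 15.53 is covered: preferential rate Free applies instead.
The additional-duty order on 15.53 targets Aston, not Ravos; it does not apply.
Duty = €239,746.56 × 0% = €0.00.
Line 3 (23.51, Ravos, 2,504 kg, €503,529.36):
Code 23.51 is under a tariff-rate quota (threshold 3,708 kg). Quantity 2,504 kg is within the quota, so the in-quota rate 6.5% applies to the full value.
Duty = €503,529.36 × 6.5% = €32,729.41.
Total = €5,161.72 + €0.00 + €32,729.41 = €37,891.13.

€37,891.13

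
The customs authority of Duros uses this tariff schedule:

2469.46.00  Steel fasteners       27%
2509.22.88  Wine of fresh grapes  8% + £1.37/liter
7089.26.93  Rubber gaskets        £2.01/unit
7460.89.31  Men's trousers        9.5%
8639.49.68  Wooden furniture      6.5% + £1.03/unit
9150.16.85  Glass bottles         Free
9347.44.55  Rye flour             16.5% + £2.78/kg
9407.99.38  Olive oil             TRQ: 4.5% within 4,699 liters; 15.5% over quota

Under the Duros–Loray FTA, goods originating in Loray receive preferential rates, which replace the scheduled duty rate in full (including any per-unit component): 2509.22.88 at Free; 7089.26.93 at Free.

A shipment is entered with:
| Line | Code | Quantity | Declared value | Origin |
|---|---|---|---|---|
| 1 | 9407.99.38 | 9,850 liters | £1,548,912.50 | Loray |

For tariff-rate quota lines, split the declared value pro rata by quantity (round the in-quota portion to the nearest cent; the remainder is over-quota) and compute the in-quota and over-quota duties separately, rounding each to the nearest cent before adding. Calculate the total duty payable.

Line 1 (9407.99.38, Loray, 9,850 liters, £1,548,912.50):
Code 9407.99.38 is under a tariff-rate quota (threshold 4,699 liters). In-quota: 4,699 liters at 4.5%; over-quota: 5,151 liters at 15.5%.
Pro-rata value split: in-quota = £1,548,912.50 × 4,699/9,850 = £738,917.75; over-quota = £1,548,912.50 − £738,917.75 = £809,994.75.
In-quota duty = £738,917.75 × 4.5% = £33,251.30. Over-quota duty = £809,994.75 × 15.5% = £125,549.19.
Line duty = £33,251.30 + £125,549.19 = £158,800.49.

£158,800.49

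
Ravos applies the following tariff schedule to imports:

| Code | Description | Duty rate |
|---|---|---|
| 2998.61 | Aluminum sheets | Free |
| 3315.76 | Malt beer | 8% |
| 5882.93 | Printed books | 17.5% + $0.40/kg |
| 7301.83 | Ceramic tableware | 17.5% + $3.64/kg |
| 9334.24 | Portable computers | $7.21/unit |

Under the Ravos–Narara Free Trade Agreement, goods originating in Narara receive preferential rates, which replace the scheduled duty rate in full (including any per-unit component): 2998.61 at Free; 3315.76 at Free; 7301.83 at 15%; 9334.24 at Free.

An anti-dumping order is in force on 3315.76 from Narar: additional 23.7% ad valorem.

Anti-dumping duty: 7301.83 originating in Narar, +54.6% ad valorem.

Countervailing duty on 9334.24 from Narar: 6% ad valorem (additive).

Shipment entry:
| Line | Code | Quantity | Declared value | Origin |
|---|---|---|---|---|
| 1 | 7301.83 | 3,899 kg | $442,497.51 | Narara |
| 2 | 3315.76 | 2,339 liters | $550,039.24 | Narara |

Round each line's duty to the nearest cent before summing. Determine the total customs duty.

Line 1 (7301.83, Narara, 3,899 kg, $442,497.51):
Base rate for 7301.83 is 17.5% + $3.64/kg.
Origin Narara qualifies under the Ravos–Narara agreement and 7301.83 is covered: preferential rate 15% applies instead.
The additional-duty order on 7301.83 targets Narar, not Narara; it does not apply.
Duty = $442,497.51 × 15% = $66,374.63.
Line 2 (3315.76, Narara, 2,339 liters, $550,039.24):
Base rate for 3315.76 is 8%.
Origin Narara qualifies under the Ravos–Narara agreement and 3315.76 is covered: preferential rate Free applies instead.
The additional-duty order on 3315.76 targets Narar, not Narara; it does not apply.
Duty = $550,039.24 × 0% = $0.00.
Total = $66,374.63 + $0.00 = $66,374.63.

$66,374.63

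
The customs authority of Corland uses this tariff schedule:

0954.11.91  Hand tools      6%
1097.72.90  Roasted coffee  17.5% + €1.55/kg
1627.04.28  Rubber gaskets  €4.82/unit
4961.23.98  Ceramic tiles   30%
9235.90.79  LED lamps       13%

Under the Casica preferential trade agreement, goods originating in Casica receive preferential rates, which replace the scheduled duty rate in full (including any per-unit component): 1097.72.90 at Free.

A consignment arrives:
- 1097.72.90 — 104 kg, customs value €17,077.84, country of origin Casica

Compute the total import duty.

€0.00

Line 1 (1097.72.90, Casica, 104 kg, €17,077.84):
Base rate for 1097.72.90 is 17.5% + €1.55/kg.
Origin Casica qualifies under the Corland–Casica agreement and 1097.72.90 is covered: preferential rate Free applies instead.
Duty = €17,077.84 × 0% = €0.00.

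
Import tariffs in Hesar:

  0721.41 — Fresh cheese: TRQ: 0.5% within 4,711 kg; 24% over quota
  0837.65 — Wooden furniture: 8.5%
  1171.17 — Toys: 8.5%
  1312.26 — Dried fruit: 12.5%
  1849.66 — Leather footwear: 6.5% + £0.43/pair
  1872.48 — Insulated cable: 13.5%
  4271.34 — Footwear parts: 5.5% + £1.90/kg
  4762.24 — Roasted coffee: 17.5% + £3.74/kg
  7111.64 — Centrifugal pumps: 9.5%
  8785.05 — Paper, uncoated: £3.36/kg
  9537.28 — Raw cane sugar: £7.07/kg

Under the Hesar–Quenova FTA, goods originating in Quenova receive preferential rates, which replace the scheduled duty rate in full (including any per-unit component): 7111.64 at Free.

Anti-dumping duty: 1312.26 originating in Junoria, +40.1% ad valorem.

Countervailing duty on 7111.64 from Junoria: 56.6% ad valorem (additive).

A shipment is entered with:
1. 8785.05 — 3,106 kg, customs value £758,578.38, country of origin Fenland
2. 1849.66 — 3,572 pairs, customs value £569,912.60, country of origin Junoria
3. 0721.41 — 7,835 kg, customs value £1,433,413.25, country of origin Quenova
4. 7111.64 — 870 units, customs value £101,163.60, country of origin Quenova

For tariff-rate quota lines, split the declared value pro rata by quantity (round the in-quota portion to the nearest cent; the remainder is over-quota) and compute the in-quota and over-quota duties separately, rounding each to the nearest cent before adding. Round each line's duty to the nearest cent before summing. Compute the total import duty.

Line 1 (8785.05, Fenland, 3,106 kg, £758,578.38):
Base rate for 8785.05 is £3.36/kg.
Duty = 3,106 × £3.36 = £10,436.16.
Line 2 (1849.66, Junoria, 3,572 pairs, £569,912.60):
Base rate for 1849.66 is 6.5% + £0.43/pair.
Duty = £569,912.60 × 6.5% + 3,572 × £0.43 = £38,580.28.
Line 3 (0721.41, Quenova, 7,835 kg, £1,433,413.25):
Code 0721.41 is under a tariff-rate quota (threshold 4,711 kg). In-quota: 4,711 kg at 0.5%; over-quota: 3,124 kg at 24%.
Pro-rata value split: in-quota = £1,433,413.25 × 4,711/7,835 = £861,877.45; over-quota = £1,433,413.25 − £861,877.45 = £571,535.80.
In-quota duty = £861,877.45 × 0.5% = £4,309.39. Over-quota duty = £571,535.80 × 24% = £137,168.59.
Line duty = £4,309.39 + £137,168.59 = £141,477.98.
Line 4 (7111.64, Quenova, 870 units, £101,163.60):
Base rate for 7111.64 is 9.5%.
Origin Quenova qualifies under the Hesar–Quenova agreement and 7111.64 is covered: preferential rate Free applies instead.
The additional-duty order on 7111.64 targets Junoria, not Quenova; it does not apply.
Duty = £101,163.60 × 0% = £0.00.
Total = £10,436.16 + £38,580.28 + £141,477.98 + £0.00 = £190,494.42.

£190,494.42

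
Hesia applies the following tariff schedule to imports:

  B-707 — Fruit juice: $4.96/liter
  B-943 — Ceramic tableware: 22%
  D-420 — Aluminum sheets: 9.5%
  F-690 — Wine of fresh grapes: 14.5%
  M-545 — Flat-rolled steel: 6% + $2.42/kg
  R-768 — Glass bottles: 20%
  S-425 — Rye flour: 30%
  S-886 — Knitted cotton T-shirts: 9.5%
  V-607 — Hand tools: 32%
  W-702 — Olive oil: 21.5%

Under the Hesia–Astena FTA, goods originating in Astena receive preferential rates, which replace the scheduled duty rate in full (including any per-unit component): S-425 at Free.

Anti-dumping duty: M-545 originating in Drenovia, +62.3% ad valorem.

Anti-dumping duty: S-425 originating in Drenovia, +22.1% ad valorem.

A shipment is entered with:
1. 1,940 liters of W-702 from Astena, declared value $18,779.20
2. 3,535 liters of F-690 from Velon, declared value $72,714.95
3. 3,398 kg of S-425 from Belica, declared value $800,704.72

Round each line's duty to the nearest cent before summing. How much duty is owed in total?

$254,792.62

Line 1 (W-702, Astena, 1,940 liters, $18,779.20):
Base rate for W-702 is 21.5%.
Origin Astena is the FTA partner but W-702 is not on the preference list; base rate stands.
Duty = $18,779.20 × 21.5% = $4,037.53.
Line 2 (F-690, Velon, 3,535 liters, $72,714.95):
Base rate for F-690 is 14.5%.
Duty = $72,714.95 × 14.5% = $10,543.67.
Line 3 (S-425, Belica, 3,398 kg, $800,704.72):
Base rate for S-425 is 30%.
S-425 has an FTA preferential rate, but origin Belica is not Astena; base rate stands.
The additional-duty order on S-425 targets Drenovia, not Belica; it does not apply.
Duty = $800,704.72 × 30% = $240,211.42.
Total = $4,037.53 + $10,543.67 + $240,211.42 = $254,792.62.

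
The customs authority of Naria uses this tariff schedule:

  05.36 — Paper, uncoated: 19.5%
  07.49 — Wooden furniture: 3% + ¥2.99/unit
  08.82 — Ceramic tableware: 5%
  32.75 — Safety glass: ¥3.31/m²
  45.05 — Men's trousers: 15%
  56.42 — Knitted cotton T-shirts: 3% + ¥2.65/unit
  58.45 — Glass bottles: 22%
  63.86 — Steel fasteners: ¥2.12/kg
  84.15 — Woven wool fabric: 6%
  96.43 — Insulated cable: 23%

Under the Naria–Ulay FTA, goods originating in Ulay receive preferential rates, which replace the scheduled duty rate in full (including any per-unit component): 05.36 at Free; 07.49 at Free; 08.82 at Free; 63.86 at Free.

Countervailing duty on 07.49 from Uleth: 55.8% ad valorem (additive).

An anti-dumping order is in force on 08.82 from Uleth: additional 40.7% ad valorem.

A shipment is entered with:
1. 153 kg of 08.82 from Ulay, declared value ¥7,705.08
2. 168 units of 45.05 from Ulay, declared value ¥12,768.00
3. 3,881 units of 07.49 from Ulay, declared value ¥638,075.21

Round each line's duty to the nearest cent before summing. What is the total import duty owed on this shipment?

Line 1 (08.82, Ulay, 153 kg, ¥7,705.08):
Base rate for 08.82 is 5%.
Origin Ulay qualifies under the Naria–Ulay agreement and 08.82 is covered: preferential rate Free applies instead.
The additional-duty order on 08.82 targets Uleth, not Ulay; it does not apply.
Duty = ¥7,705.08 × 0% = ¥0.00.
Line 2 (45.05, Ulay, 168 units, ¥12,768.00):
Base rate for 45.05 is 15%.
Origin Ulay is the FTA partner but 45.05 is not on the preference list; base rate stands.
Duty = ¥12,768.00 × 15% = ¥1,915.20.
Line 3 (07.49, Ulay, 3,881 units, ¥638,075.21):
Base rate for 07.49 is 3% + ¥2.99/unit.
Origin Ulay qualifies under the Naria–Ulay agreement and 07.49 is covered: preferential rate Free applies instead.
The additional-duty order on 07.49 targets Uleth, not Ulay; it does not apply.
Duty = ¥638,075.21 × 0% = ¥0.00.
Total = ¥0.00 + ¥1,915.20 + ¥0.00 = ¥1,915.20.

¥1,915.20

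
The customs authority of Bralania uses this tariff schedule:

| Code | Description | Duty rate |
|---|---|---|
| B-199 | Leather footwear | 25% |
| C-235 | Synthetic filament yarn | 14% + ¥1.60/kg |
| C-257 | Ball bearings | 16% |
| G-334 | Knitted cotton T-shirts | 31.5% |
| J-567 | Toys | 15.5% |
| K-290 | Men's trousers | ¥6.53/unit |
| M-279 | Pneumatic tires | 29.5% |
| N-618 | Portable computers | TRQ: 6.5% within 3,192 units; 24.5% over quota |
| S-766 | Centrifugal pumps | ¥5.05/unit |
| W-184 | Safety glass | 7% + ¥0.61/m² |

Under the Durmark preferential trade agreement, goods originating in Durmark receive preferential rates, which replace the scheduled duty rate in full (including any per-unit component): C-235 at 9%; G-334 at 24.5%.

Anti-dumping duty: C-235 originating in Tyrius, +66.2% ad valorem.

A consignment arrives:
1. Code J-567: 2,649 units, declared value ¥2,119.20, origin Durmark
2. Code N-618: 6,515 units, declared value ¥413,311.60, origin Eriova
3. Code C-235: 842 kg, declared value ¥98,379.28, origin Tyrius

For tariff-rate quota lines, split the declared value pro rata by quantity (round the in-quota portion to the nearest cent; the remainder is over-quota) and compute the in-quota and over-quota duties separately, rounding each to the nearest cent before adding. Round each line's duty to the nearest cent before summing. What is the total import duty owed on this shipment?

Line 1 (J-567, Durmark, 2,649 units, ¥2,119.20):
Base rate for J-567 is 15.5%.
Origin Durmark is the FTA partner but J-567 is not on the preference list; base rate stands.
Duty = ¥2,119.20 × 15.5% = ¥328.48.
Line 2 (N-618, Eriova, 6,515 units, ¥413,311.60):
Code N-618 is under a tariff-rate quota (threshold 3,192 units). In-quota: 3,192 units at 6.5%; over-quota: 3,323 units at 24.5%.
Pro-rata value split: in-quota = ¥413,311.60 × 3,192/6,515 = ¥202,500.48; over-quota = ¥413,311.60 − ¥202,500.48 = ¥210,811.12.
In-quota duty = ¥202,500.48 × 6.5% = ¥13,162.53. Over-quota duty = ¥210,811.12 × 24.5% = ¥51,648.72.
Line duty = ¥13,162.53 + ¥51,648.72 = ¥64,811.25.
Line 3 (C-235, Tyrius, 842 kg, ¥98,379.28):
Base rate for C-235 is 14% + ¥1.60/kg.
C-235 has an FTA preferential rate, but origin Tyrius is not Durmark; base rate stands.
Additional duty on C-235 from Tyrius: +66.2%. Applied ad valorem rate: 14% + 66.2% = 80.2%.
Duty = ¥98,379.28 × 80.2% + 842 × ¥1.60 = ¥80,247.38.
Total = ¥328.48 + ¥64,811.25 + ¥80,247.38 = ¥145,387.11.

¥145,387.11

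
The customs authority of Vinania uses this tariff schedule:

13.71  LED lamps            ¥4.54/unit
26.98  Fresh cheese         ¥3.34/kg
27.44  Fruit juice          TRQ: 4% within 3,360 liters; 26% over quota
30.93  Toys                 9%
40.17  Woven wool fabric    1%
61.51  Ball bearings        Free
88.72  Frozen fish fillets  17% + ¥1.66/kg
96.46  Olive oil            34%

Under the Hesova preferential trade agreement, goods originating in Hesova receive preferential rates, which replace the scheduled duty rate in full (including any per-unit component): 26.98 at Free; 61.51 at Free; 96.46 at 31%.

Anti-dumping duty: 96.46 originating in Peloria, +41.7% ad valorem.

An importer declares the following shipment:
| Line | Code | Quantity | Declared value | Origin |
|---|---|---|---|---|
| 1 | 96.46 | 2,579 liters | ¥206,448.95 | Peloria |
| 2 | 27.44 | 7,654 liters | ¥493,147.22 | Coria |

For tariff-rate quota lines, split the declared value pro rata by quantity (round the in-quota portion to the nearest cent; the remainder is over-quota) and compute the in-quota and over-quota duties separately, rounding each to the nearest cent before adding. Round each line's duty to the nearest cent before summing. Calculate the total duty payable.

Line 1 (96.46, Peloria, 2,579 liters, ¥206,448.95):
Base rate for 96.46 is 34%.
96.46 has an FTA preferential rate, but origin Peloria is not Hesova; base rate stands.
Additional duty on 96.46 from Peloria: +41.7%. Applied ad valorem rate: 34% + 41.7% = 75.7%.
Duty = ¥206,448.95 × 75.7% = ¥156,281.86.
Line 2 (27.44, Coria, 7,654 liters, ¥493,147.22):
Code 27.44 is under a tariff-rate quota (threshold 3,360 liters). In-quota: 3,360 liters at 4%; over-quota: 4,294 liters at 26%.
Pro-rata value split: in-quota = ¥493,147.22 × 3,360/7,654 = ¥216,484.80; over-quota = ¥493,147.22 − ¥216,484.80 = ¥276,662.42.
In-quota duty = ¥216,484.80 × 4% = ¥8,659.39. Over-quota duty = ¥276,662.42 × 26% = ¥71,932.23.
Line duty = ¥8,659.39 + ¥71,932.23 = ¥80,591.62.
Total = ¥156,281.86 + ¥80,591.62 = ¥236,873.48.

¥236,873.48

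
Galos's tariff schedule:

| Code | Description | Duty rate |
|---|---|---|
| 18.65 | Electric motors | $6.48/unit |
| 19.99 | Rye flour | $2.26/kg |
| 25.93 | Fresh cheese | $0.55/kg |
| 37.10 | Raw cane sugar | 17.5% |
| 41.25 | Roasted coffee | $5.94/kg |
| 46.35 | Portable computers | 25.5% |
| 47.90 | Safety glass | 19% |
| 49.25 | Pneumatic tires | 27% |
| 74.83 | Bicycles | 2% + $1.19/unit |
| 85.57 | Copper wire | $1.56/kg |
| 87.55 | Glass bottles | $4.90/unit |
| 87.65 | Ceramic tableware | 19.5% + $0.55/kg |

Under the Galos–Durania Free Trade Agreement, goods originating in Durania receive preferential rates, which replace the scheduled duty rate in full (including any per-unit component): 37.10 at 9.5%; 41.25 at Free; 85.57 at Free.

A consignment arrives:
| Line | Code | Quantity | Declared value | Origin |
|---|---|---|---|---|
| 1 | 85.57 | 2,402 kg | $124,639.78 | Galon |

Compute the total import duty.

$3,747.12

Line 1 (85.57, Galon, 2,402 kg, $124,639.78):
Base rate for 85.57 is $1.56/kg.
85.57 has an FTA preferential rate, but origin Galon is not Durania; base rate stands.
Duty = 2,402 × $1.56 = $3,747.12.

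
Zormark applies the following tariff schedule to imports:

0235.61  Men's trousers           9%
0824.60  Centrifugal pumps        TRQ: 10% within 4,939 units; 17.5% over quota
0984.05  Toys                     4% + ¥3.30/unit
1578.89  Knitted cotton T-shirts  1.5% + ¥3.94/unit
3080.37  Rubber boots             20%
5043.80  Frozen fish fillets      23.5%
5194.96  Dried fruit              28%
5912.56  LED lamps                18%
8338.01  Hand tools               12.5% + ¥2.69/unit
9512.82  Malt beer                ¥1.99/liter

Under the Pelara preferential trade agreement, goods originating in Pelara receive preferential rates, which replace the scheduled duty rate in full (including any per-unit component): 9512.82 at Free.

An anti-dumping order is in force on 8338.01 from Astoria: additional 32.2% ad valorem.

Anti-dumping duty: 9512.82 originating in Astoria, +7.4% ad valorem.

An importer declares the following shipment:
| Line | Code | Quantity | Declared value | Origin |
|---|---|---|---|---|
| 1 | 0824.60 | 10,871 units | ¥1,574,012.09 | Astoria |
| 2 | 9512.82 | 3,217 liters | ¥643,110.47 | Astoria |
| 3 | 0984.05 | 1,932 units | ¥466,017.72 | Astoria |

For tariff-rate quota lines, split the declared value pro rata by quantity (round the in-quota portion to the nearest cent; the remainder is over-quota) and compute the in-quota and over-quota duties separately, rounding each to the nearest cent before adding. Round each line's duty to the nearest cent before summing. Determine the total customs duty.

Line 1 (0824.60, Astoria, 10,871 units, ¥1,574,012.09):
Code 0824.60 is under a tariff-rate quota (threshold 4,939 units). In-quota: 4,939 units at 10%; over-quota: 5,932 units at 17.5%.
Pro-rata value split: in-quota = ¥1,574,012.09 × 4,939/10,871 = ¥715,117.81; over-quota = ¥1,574,012.09 − ¥715,117.81 = ¥858,894.28.
In-quota duty = ¥715,117.81 × 10% = ¥71,511.78. Over-quota duty = ¥858,894.28 × 17.5% = ¥150,306.50.
Line duty = ¥71,511.78 + ¥150,306.50 = ¥221,818.28.
Line 2 (9512.82, Astoria, 3,217 liters, ¥643,110.47):
Base rate for 9512.82 is ¥1.99/liter.
9512.82 has an FTA preferential rate, but origin Astoria is not Pelara; base rate stands.
Additional duty on 9512.82 from Astoria: +7.4% ad valorem. Applied ad valorem rate = 7.4%.
Duty = ¥643,110.47 × 7.4% + 3,217 × ¥1.99 = ¥53,992.00.
Line 3 (0984.05, Astoria, 1,932 units, ¥466,017.72):
Base rate for 0984.05 is 4% + ¥3.30/unit.
Duty = ¥466,017.72 × 4% + 1,932 × ¥3.30 = ¥25,016.31.
Total = ¥221,818.28 + ¥53,992.00 + ¥25,016.31 = ¥300,826.59.

¥300,826.59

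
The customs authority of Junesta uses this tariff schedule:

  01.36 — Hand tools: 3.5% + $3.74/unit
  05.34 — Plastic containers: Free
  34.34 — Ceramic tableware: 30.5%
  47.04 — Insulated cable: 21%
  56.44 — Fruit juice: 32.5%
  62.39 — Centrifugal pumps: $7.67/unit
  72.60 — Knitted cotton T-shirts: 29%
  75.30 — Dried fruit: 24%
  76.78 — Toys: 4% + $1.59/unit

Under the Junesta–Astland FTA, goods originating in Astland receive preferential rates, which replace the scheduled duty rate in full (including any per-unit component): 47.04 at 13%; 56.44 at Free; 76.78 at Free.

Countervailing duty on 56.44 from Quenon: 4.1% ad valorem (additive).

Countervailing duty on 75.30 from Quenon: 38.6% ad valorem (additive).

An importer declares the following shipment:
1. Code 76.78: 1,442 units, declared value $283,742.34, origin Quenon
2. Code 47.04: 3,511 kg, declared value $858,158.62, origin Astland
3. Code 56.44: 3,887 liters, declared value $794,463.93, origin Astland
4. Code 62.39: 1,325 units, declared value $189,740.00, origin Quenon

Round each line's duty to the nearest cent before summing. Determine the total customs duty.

Line 1 (76.78, Quenon, 1,442 units, $283,742.34):
Base rate for 76.78 is 4% + $1.59/unit.
76.78 has an FTA preferential rate, but origin Quenon is not Astland; base rate stands.
Duty = $283,742.34 × 4% + 1,442 × $1.59 = $13,642.47.
Line 2 (47.04, Astland, 3,511 kg, $858,158.62):
Base rate for 47.04 is 21%.
Origin Astland qualifies under the Junesta–Astland agreement and 47.04 is covered: preferential rate 13% applies instead.
Duty = $858,158.62 × 13% = $111,560.62.
Line 3 (56.44, Astland, 3,887 liters, $794,463.93):
Base rate for 56.44 is 32.5%.
Origin Astland qualifies under the Junesta–Astland agreement and 56.44 is covered: preferential rate Free applies instead.
The additional-duty order on 56.44 targets Quenon, not Astland; it does not apply.
Duty = $794,463.93 × 0% = $0.00.
Line 4 (62.39, Quenon, 1,325 units, $189,740.00):
Base rate for 62.39 is $7.67/unit.
Duty = 1,325 × $7.67 = $10,162.75.
Total = $13,642.47 + $111,560.62 + $0.00 + $10,162.75 = $135,365.84.

$135,365.84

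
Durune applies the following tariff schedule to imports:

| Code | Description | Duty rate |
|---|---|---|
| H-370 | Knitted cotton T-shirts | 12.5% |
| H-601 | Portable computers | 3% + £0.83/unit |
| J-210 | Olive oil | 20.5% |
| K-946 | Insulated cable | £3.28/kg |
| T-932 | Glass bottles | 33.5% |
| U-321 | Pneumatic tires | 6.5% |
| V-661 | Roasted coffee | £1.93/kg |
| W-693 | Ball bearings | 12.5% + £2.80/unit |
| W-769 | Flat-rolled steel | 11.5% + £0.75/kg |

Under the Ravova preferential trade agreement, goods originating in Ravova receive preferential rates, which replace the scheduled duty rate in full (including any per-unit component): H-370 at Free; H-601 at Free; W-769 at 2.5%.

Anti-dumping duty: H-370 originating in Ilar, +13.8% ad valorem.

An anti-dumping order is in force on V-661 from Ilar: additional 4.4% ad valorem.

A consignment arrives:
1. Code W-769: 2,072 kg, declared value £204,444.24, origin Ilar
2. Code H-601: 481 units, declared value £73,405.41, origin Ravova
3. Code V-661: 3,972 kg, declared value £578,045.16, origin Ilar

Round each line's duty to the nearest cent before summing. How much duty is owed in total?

£58,165.04

Line 1 (W-769, Ilar, 2,072 kg, £204,444.24):
Base rate for W-769 is 11.5% + £0.75/kg.
W-769 has an FTA preferential rate, but origin Ilar is not Ravova; base rate stands.
Duty = £204,444.24 × 11.5% + 2,072 × £0.75 = £25,065.09.
Line 2 (H-601, Ravova, 481 units, £73,405.41):
Base rate for H-601 is 3% + £0.83/unit.
Origin Ravova qualifies under the Durune–Ravova agreement and H-601 is covered: preferential rate Free applies instead.
Duty = £73,405.41 × 0% = £0.00.
Line 3 (V-661, Ilar, 3,972 kg, £578,045.16):
Base rate for V-661 is £1.93/kg.
Additional duty on V-661 from Ilar: +4.4% ad valorem. Applied ad valorem rate = 4.4%.
Duty = £578,045.16 × 4.4% + 3,972 × £1.93 = £33,099.95.
Total = £25,065.09 + £0.00 + £33,099.95 = £58,165.04.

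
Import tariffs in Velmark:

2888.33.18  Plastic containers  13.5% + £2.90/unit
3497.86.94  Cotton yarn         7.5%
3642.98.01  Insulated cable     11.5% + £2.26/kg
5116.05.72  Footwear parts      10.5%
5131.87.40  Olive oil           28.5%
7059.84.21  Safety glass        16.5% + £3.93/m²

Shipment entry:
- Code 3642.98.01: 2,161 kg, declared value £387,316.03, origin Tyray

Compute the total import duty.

Line 1 (3642.98.01, Tyray, 2,161 kg, £387,316.03):
Base rate for 3642.98.01 is 11.5% + £2.26/kg.
Duty = £387,316.03 × 11.5% + 2,161 × £2.26 = £49,425.20.

£49,425.20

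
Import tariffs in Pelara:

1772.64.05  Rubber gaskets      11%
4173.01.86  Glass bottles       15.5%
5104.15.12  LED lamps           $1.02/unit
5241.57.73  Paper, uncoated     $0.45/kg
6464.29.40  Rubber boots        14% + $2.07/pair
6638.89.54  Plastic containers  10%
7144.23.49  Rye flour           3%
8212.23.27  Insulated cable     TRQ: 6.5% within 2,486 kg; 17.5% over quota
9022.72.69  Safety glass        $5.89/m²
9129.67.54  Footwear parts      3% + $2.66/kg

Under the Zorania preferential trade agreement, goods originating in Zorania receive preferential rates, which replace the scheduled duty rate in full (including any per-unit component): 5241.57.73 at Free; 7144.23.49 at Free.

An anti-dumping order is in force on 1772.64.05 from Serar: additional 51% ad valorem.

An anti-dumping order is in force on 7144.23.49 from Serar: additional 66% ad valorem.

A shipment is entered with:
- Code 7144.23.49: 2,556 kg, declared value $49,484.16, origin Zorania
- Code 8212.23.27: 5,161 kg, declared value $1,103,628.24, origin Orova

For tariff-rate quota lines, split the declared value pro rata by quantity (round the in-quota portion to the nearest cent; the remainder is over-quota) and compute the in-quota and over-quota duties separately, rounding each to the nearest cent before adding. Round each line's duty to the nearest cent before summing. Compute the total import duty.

$134,658.26

Line 1 (7144.23.49, Zorania, 2,556 kg, $49,484.16):
Base rate for 7144.23.49 is 3%.
Origin Zorania qualifies under the Pelara–Zorania agreement and 7144.23.49 is covered: preferential rate Free applies instead.
The additional-duty order on 7144.23.49 targets Serar, not Zorania; it does not apply.
Duty = $49,484.16 × 0% = $0.00.
Line 2 (8212.23.27, Orova, 5,161 kg, $1,103,628.24):
Code 8212.23.27 is under a tariff-rate quota (threshold 2,486 kg). In-quota: 2,486 kg at 6.5%; over-quota: 2,675 kg at 17.5%.
Pro-rata value split: in-quota = $1,103,628.24 × 2,486/5,161 = $531,606.24; over-quota = $1,103,628.24 − $531,606.24 = $572,022.00.
In-quota duty = $531,606.24 × 6.5% = $34,554.41. Over-quota duty = $572,022.00 × 17.5% = $100,103.85.
Line duty = $34,554.41 + $100,103.85 = $134,658.26.
Total = $0.00 + $134,658.26 = $134,658.26.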